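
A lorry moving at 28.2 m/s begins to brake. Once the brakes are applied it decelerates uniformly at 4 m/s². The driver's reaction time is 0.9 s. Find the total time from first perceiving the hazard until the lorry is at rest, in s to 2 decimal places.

Braking time = v/a = 28.2000 / 4.000 = 7.050 s.
Total = 0.9 + 7.050 = 7.950 s.

Total time ≈ 7.95 s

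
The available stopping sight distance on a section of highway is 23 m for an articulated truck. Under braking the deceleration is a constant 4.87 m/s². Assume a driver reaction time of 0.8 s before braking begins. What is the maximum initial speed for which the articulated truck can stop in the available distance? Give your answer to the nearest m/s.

Maximum speed ≈ 12 m/s

Stopping distance: v·t_r + v²/(2a) = 23 with t_r = 0.8 s and a = 4.870 m/s².
So v² + 7.792 v − 224.02 = 0.
Positive root: v = −a·t_r + √((a·t_r)² + 2a·d) = −3.896 + √(15.179 + 224.02) = 11.5701 m/s.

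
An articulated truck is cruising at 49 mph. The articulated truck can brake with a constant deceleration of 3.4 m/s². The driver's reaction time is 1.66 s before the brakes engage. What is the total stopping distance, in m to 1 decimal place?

Total stopping distance ≈ 106.9 m

49 mph × 0.44704 = 21.9050 m/s.
Reaction distance = v·t_r = 21.9050 × 1.66 = 36.362 m.
Braking distance = v²/(2a) = 21.9050² / (2 × 3.400) = 479.829 / 6.800 = 70.563 m.
Total = 36.362 + 70.563 = 106.925 m.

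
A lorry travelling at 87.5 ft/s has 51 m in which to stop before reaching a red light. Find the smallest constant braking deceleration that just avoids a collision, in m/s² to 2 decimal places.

Required deceleration ≈ 6.97 m/s²

87.5 ft/s × 0.3048 = 26.6700 m/s.
v² = 2a·d ⇒ a = v²/(2d) = 26.6700² / (2 × 51.000) = 711.289 / 102.000 = 6.9734 m/s².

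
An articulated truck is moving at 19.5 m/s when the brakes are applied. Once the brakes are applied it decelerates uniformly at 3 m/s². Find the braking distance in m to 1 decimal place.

Braking distance ≈ 63.4 m

Braking distance = v²/(2a) = 19.5000² / (2 × 3.000) = 380.250 / 6.000 = 63.375 m.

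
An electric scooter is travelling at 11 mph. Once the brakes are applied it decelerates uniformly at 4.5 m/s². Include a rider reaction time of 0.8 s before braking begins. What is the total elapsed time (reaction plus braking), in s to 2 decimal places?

Total time ≈ 1.89 s

11 mph × 0.44704 = 4.9174 m/s.
Braking time = v/a = 4.9174 / 4.500 = 1.093 s.
Total = 0.8 + 1.093 = 1.893 s.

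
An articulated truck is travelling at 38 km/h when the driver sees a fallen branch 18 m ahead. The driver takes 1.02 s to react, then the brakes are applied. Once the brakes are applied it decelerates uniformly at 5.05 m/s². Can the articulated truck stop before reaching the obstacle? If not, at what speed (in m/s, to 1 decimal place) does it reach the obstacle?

38 km/h ÷ 3.6 = 10.5556 m/s.
Reaction distance = 10.5556 × 1.02 = 10.767 m.
Braking distance needed to stop: v²/(2a) = 111.421 / 10.100 = 11.032 m, so total needed = 10.767 + 11.032 = 21.799 m > 18 m — it cannot stop.
Distance remaining when braking begins: 18 − 10.767 = 7.233 m.
v² = v₀² − 2a·d = 111.421 − 2 × 5.050 × 7.233 = 38.368 m²/s².
v = √38.368 = 6.194 m/s.

No — it strikes the obstacle at 6.2 m/s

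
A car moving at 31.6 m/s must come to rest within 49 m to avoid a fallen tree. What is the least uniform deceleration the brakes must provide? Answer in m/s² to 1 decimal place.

Required deceleration ≈ 10.2 m/s²

v² = 2a·d ⇒ a = v²/(2d) = 31.6000² / (2 × 49.000) = 998.560 / 98.000 = 10.1894 m/s².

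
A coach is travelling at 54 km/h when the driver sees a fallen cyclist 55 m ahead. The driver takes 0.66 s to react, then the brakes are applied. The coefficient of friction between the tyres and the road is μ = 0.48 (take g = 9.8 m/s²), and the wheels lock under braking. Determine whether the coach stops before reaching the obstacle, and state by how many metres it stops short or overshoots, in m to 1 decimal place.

Yes — it stops 21.2 m short of the obstacle

54 km/h ÷ 3.6 = 15.0000 m/s.
a = μg = 0.48 × 9.8 = 4.704 m/s².
Reaction distance = 15.0000 × 0.66 = 9.900 m.
Braking distance = v²/(2a) = 225.000 / 9.408 = 23.916 m.
Total stopping distance = 9.900 + 23.916 = 33.816 m, vs 55 m available — it stops with 55 − 33.816 = 21.184 m to spare.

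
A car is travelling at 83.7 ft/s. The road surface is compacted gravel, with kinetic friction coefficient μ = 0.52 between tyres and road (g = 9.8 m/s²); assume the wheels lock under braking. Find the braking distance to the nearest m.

83.7 ft/s × 0.3048 = 25.5118 m/s.
a = μg = 0.52 × 9.8 = 5.096 m/s².
Braking distance = v²/(2a) = 25.5118² / (2 × 5.096) = 650.852 / 10.192 = 63.859 m.

Braking distance ≈ 64 m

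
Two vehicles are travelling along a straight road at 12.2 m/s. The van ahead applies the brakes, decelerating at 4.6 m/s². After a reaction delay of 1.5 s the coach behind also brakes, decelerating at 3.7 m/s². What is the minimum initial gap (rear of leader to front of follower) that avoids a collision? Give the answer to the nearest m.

Minimum gap ≈ 22 m

Leader travels v²/(2a_L) = 148.840 / 9.200 = 16.178 m before stopping.
Follower covers v·t_r = 12.2000 × 1.5 = 18.300 m while reacting, then v²/(2a_F) = 148.840 / 7.400 = 20.114 m while braking, for a total of 18.300 + 20.114 = 38.414 m.
Since a_F ≤ a_L and the follower starts braking later, the follower is never slower than the leader, so the closest approach is when both have stopped.
Minimum gap = 38.414 − 16.178 = 22.236 m.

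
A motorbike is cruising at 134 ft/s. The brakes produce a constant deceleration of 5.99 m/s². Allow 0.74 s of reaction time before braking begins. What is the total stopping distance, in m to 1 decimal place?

Total stopping distance ≈ 169.5 m

134 ft/s × 0.3048 = 40.8432 m/s.
Reaction distance = v·t_r = 40.8432 × 0.74 = 30.224 m.
Braking distance = v²/(2a) = 40.8432² / (2 × 5.990) = 1668.167 / 11.980 = 139.246 m.
Total = 30.224 + 139.246 = 169.470 m.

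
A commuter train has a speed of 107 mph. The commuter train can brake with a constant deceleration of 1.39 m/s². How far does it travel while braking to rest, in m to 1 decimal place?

Braking distance ≈ 823.0 m

107 mph × 0.44704 = 47.8333 m/s.
Braking distance = v²/(2a) = 47.8333² / (2 × 1.390) = 2288.025 / 2.780 = 823.031 m.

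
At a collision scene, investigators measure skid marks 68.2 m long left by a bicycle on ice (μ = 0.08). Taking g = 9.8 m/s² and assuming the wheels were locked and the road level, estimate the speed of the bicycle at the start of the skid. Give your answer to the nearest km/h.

Initial speed ≈ 37 km/h

Deceleration a = μg = 0.08 × 9.8 = 0.784 m/s².
v = √(2a·d) = √(2 × 0.784 × 68.2) = √106.938 = 10.3411 m/s.
= 10.3411 × 3.6 = 37.228 km/h.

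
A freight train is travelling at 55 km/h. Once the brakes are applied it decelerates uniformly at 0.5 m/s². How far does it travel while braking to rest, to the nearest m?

55 km/h ÷ 3.6 = 15.2778 m/s.
Braking distance = v²/(2a) = 15.2778² / (2 × 0.500) = 233.411 / 1.000 = 233.411 m.

Braking distance ≈ 233 m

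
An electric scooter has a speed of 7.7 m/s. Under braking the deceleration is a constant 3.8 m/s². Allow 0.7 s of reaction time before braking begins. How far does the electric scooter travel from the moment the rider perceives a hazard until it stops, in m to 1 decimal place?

Total stopping distance ≈ 13.2 m

Reaction distance = v·t_r = 7.7000 × 0.7 = 5.390 m.
Braking distance = v²/(2a) = 7.7000² / (2 × 3.800) = 59.290 / 7.600 = 7.801 m.
Total = 5.390 + 7.801 = 13.191 m.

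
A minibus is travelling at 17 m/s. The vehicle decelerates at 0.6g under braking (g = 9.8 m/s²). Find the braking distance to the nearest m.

a = 0.6 × 9.8 = 5.880 m/s².
Braking distance = v²/(2a) = 17.0000² / (2 × 5.880) = 289.000 / 11.760 = 24.575 m.

Braking distance ≈ 25 m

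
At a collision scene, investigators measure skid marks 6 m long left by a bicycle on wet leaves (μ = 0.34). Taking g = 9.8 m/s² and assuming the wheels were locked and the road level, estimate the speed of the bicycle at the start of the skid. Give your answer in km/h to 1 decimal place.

Initial speed ≈ 22.8 km/h

Deceleration a = μg = 0.34 × 9.8 = 3.332 m/s².
v = √(2a·d) = √(2 × 3.332 × 6) = √39.984 = 6.3233 m/s.
= 6.3233 × 3.6 = 22.764 km/h.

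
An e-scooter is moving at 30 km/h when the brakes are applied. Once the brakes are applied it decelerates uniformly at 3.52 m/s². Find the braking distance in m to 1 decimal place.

30 km/h ÷ 3.6 = 8.3333 m/s.
Braking distance = v²/(2a) = 8.3333² / (2 × 3.520) = 69.444 / 7.040 = 9.864 m.

Braking distance ≈ 9.9 m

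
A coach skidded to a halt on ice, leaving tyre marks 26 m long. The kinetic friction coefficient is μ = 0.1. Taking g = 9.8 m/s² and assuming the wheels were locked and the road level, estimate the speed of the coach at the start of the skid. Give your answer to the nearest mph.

Deceleration a = μg = 0.1 × 9.8 = 0.980 m/s².
v = √(2a·d) = √(2 × 0.980 × 26) = √50.960 = 7.1386 m/s.
= 7.1386 ÷ 0.44704 = 15.969 mph.

Initial speed ≈ 16 mph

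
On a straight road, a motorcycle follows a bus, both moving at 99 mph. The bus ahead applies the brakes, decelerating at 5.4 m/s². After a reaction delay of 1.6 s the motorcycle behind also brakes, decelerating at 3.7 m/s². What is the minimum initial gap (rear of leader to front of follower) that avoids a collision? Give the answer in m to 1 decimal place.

Minimum gap ≈ 154.1 m

99 mph × 0.44704 = 44.2570 m/s.
Leader travels v²/(2a_L) = 1958.682 / 10.800 = 181.359 m before stopping.
Follower covers v·t_r = 44.2570 × 1.6 = 70.811 m while reacting, then v²/(2a_F) = 1958.682 / 7.400 = 264.687 m while braking, for a total of 70.811 + 264.687 = 335.498 m.
Since a_F ≤ a_L and the follower starts braking later, the follower is never slower than the leader, so the closest approach is when both have stopped.
Minimum gap = 335.498 − 181.359 = 154.139 m.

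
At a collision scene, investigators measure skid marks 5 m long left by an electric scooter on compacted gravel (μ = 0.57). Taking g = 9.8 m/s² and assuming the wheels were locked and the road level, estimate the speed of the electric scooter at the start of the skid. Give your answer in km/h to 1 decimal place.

Deceleration a = μg = 0.57 × 9.8 = 5.586 m/s².
v = √(2a·d) = √(2 × 5.586 × 5) = √55.860 = 7.4740 m/s.
= 7.4740 × 3.6 = 26.906 km/h.

Initial speed ≈ 26.9 km/h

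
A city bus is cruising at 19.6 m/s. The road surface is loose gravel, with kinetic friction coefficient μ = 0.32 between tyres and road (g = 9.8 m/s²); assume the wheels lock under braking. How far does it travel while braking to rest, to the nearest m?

Braking distance ≈ 61 m

a = μg = 0.32 × 9.8 = 3.136 m/s².
Braking distance = v²/(2a) = 19.6000² / (2 × 3.136) = 384.160 / 6.272 = 61.250 m.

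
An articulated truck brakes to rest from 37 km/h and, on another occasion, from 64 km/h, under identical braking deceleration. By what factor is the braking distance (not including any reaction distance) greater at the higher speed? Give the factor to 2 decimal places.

Braking distance d = v²/(2a), so with a fixed, d ∝ v².
Factor = (64/37)² = 1.7297² = 2.9919.

Factor ≈ 2.99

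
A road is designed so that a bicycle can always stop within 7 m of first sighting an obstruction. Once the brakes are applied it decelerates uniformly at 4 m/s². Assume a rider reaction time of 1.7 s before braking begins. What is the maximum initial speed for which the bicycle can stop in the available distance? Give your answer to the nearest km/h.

Maximum speed ≈ 12 km/h

Stopping distance: v·t_r + v²/(2a) = 7 with t_r = 1.7 s and a = 4.000 m/s².
So v² + 13.600 v − 56.00 = 0.
Positive root: v = −a·t_r + √((a·t_r)² + 2a·d) = −6.800 + √(46.240 + 56.00) = 3.3114 m/s.
3.3114 m/s × 3.6 = 11.921 km/h.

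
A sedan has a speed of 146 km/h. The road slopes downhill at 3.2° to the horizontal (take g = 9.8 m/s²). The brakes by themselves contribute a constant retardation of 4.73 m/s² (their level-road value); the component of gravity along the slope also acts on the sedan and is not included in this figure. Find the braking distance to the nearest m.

146 km/h ÷ 3.6 = 40.5556 m/s.
Gravity along the downhill slope reduces the braking deceleration: a_eff = 4.730 − 9.8·sin 3.2° = 4.730 − 0.547 = 4.183 m/s².
Braking distance = v²/(2a) = 40.5556² / (2 × 4.183) = 1644.757 / 8.366 = 196.600 m.

Braking distance ≈ 197 m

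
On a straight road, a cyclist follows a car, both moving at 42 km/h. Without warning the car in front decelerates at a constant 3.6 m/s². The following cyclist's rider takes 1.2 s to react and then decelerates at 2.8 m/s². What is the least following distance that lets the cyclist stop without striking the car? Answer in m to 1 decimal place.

Minimum gap ≈ 19.4 m

42 km/h ÷ 3.6 = 11.6667 m/s.
Leader travels v²/(2a_L) = 136.112 / 7.200 = 18.904 m before stopping.
Follower covers v·t_r = 11.6667 × 1.2 = 14.000 m while reacting, then v²/(2a_F) = 136.112 / 5.600 = 24.306 m while braking, for a total of 14.000 + 24.306 = 38.306 m.
Since a_F ≤ a_L and the follower starts braking later, the follower is never slower than the leader, so the closest approach is when both have stopped.
Minimum gap = 38.306 − 18.904 = 19.402 m.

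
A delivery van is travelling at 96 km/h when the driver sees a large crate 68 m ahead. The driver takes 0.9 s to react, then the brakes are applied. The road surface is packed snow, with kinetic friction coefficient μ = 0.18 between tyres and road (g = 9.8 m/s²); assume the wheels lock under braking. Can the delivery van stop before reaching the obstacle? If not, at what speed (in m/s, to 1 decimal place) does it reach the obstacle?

No — it strikes the obstacle at 23.6 m/s

96 km/h ÷ 3.6 = 26.6667 m/s.
a = μg = 0.18 × 9.8 = 1.764 m/s².
Reaction distance = 26.6667 × 0.9 = 24.000 m.
Braking distance needed to stop: v²/(2a) = 711.113 / 3.528 = 201.563 m, so total needed = 24.000 + 201.563 = 225.563 m > 68 m — it cannot stop.
Distance remaining when braking begins: 68 − 24.000 = 44.000 m.
v² = v₀² − 2a·d = 711.113 − 2 × 1.764 × 44.000 = 555.881 m²/s².
v = √555.881 = 23.577 m/s.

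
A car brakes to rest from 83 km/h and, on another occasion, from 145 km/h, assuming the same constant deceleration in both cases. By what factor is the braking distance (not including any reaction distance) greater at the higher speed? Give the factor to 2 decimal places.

Braking distance d = v²/(2a), so with a fixed, d ∝ v².
Factor = (145/83)² = 1.7470² = 3.0520.

Factor ≈ 3.05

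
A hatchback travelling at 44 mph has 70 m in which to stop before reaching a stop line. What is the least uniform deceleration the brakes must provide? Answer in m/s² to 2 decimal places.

44 mph × 0.44704 = 19.6698 m/s.
v² = 2a·d ⇒ a = v²/(2d) = 19.6698² / (2 × 70.000) = 386.901 / 140.000 = 2.7636 m/s².

Required deceleration ≈ 2.76 m/s²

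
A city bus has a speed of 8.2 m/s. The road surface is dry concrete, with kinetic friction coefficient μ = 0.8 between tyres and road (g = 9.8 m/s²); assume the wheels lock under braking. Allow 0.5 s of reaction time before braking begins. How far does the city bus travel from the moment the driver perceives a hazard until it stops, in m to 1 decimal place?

a = μg = 0.8 × 9.8 = 7.840 m/s².
Reaction distance = v·t_r = 8.2000 × 0.5 = 4.100 m.
Braking distance = v²/(2a) = 8.2000² / (2 × 7.840) = 67.240 / 15.680 = 4.288 m.
Total = 4.100 + 4.288 = 8.388 m.

Total stopping distance ≈ 8.4 m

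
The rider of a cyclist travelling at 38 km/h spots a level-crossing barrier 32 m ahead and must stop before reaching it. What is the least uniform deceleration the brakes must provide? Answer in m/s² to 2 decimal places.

38 km/h ÷ 3.6 = 10.5556 m/s.
v² = 2a·d ⇒ a = v²/(2d) = 10.5556² / (2 × 32.000) = 111.421 / 64.000 = 1.7410 m/s².

Required deceleration ≈ 1.74 m/s²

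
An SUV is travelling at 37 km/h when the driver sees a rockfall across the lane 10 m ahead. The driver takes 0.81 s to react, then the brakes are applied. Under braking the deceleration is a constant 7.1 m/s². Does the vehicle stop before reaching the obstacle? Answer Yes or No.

No

37 km/h ÷ 3.6 = 10.2778 m/s.
Reaction distance = 10.2778 × 0.81 = 8.325 m.
Braking distance = v²/(2a) = 105.633 / 14.200 = 7.439 m.
Total stopping distance = 8.325 + 7.439 = 15.764 m, vs 10 m available — it cannot stop in time and overshoots by 15.764 − 10 = 5.764 m.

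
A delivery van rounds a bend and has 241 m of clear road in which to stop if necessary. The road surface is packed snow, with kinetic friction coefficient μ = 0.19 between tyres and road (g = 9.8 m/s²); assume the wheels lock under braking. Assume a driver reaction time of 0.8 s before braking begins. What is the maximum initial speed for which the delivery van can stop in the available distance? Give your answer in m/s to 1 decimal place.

a = μg = 0.19 × 9.8 = 1.862 m/s².
Stopping distance: v·t_r + v²/(2a) = 241 with t_r = 0.8 s and a = 1.862 m/s².
So v² + 2.979 v − 897.48 = 0.
Positive root: v = −a·t_r + √((a·t_r)² + 2a·d) = −1.490 + √(2.220 + 897.48) = 28.5050 m/s.

Maximum speed ≈ 28.5 m/s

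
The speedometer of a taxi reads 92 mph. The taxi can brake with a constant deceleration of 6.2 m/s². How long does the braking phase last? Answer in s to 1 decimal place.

Braking time ≈ 6.6 s

92 mph × 0.44704 = 41.1277 m/s.
Braking time = v/a = 41.1277 / 6.200 = 6.633 s.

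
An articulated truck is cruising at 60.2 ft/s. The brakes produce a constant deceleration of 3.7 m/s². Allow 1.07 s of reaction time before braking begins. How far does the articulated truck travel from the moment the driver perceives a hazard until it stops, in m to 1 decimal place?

Total stopping distance ≈ 65.1 m

60.2 ft/s × 0.3048 = 18.3490 m/s.
Reaction distance = v·t_r = 18.3490 × 1.07 = 19.633 m.
Braking distance = v²/(2a) = 18.3490² / (2 × 3.700) = 336.686 / 7.400 = 45.498 m.
Total = 19.633 + 45.498 = 65.131 m.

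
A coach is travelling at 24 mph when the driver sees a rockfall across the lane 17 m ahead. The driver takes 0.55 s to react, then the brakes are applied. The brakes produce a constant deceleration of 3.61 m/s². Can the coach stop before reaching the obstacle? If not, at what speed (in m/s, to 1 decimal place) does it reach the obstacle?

No — it strikes the obstacle at 5.9 m/s

24 mph × 0.44704 = 10.7290 m/s.
Reaction distance = 10.7290 × 0.55 = 5.901 m.
Braking distance needed to stop: v²/(2a) = 115.111 / 7.220 = 15.943 m, so total needed = 5.901 + 15.943 = 21.844 m > 17 m — it cannot stop.
Distance remaining when braking begins: 17 − 5.901 = 11.099 m.
v² = v₀² − 2a·d = 115.111 − 2 × 3.610 × 11.099 = 34.976 m²/s².
v = √34.976 = 5.914 m/s.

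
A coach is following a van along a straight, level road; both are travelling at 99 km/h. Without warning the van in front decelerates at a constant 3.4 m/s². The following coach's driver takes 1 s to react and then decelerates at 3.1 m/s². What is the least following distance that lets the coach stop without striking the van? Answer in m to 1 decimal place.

99 km/h ÷ 3.6 = 27.5000 m/s.
Leader travels v²/(2a_L) = 756.250 / 6.800 = 111.213 m before stopping.
Follower covers v·t_r = 27.5000 × 1 = 27.500 m while reacting, then v²/(2a_F) = 756.250 / 6.200 = 121.976 m while braking, for a total of 27.500 + 121.976 = 149.476 m.
Since a_F ≤ a_L and the follower starts braking later, the follower is never slower than the leader, so the closest approach is when both have stopped.
Minimum gap = 149.476 − 111.213 = 38.263 m.

Minimum gap ≈ 38.3 m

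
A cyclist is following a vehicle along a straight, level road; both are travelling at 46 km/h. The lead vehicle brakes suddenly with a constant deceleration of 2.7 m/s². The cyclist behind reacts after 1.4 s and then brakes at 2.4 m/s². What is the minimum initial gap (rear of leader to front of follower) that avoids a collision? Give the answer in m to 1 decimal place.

Minimum gap ≈ 21.7 m

46 km/h ÷ 3.6 = 12.7778 m/s.
Leader travels v²/(2a_L) = 163.272 / 5.400 = 30.236 m before stopping.
Follower covers v·t_r = 12.7778 × 1.4 = 17.889 m while reacting, then v²/(2a_F) = 163.272 / 4.800 = 34.015 m while braking, for a total of 17.889 + 34.015 = 51.904 m.
Since a_F ≤ a_L and the follower starts braking later, the follower is never slower than the leader, so the closest approach is when both have stopped.
Minimum gap = 51.904 − 30.236 = 21.668 m.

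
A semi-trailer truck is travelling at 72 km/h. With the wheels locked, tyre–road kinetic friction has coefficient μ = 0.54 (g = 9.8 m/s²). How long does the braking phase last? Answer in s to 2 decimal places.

72 km/h ÷ 3.6 = 20.0000 m/s.
a = μg = 0.54 × 9.8 = 5.292 m/s².
Braking time = v/a = 20.0000 / 5.292 = 3.779 s.

Braking time ≈ 3.78 s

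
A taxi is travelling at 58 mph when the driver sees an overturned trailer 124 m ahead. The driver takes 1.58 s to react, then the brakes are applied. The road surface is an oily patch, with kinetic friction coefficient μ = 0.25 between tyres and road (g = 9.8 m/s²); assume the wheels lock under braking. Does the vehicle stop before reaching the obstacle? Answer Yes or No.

58 mph × 0.44704 = 25.9283 m/s.
a = μg = 0.25 × 9.8 = 2.450 m/s².
Reaction distance = 25.9283 × 1.58 = 40.967 m.
Braking distance = v²/(2a) = 672.277 / 4.900 = 137.199 m.
Total stopping distance = 40.967 + 137.199 = 178.166 m, vs 124 m available — it cannot stop in time and overshoots by 178.166 − 124 = 54.166 m.

No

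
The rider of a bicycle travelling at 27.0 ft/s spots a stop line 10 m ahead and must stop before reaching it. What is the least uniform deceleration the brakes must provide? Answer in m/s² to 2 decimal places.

27 ft/s × 0.3048 = 8.2296 m/s.
v² = 2a·d ⇒ a = v²/(2d) = 8.2296² / (2 × 10.000) = 67.726 / 20.000 = 3.3863 m/s².

Required deceleration ≈ 3.39 m/s²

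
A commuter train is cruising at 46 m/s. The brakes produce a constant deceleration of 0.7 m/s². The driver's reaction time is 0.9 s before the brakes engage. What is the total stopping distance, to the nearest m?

Total stopping distance ≈ 1553 m

Reaction distance = v·t_r = 46.0000 × 0.9 = 41.400 m.
Braking distance = v²/(2a) = 46.0000² / (2 × 0.700) = 2116.000 / 1.400 = 1511.429 m.
Total = 41.400 + 1511.429 = 1552.829 m.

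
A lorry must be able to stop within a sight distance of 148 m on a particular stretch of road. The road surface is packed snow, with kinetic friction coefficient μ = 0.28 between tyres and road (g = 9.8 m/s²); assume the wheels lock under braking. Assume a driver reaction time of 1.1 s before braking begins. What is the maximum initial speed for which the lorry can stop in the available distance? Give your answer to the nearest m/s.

Maximum speed ≈ 26 m/s

a = μg = 0.28 × 9.8 = 2.744 m/s².
Stopping distance: v·t_r + v²/(2a) = 148 with t_r = 1.1 s and a = 2.744 m/s².
So v² + 6.037 v − 812.22 = 0.
Positive root: v = −a·t_r + √((a·t_r)² + 2a·d) = −3.018 + √(9.108 + 812.22) = 25.6408 m/s.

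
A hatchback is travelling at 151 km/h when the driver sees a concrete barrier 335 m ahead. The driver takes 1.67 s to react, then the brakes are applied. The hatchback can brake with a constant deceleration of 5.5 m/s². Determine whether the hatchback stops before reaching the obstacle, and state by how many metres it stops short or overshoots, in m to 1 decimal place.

151 km/h ÷ 3.6 = 41.9444 m/s.
Reaction distance = 41.9444 × 1.67 = 70.047 m.
Braking distance = v²/(2a) = 1759.333 / 11.000 = 159.939 m.
Total stopping distance = 70.047 + 159.939 = 229.986 m, vs 335 m available — it stops with 335 − 229.986 = 105.014 m to spare.

Yes — it stops 105.0 m short of the obstacle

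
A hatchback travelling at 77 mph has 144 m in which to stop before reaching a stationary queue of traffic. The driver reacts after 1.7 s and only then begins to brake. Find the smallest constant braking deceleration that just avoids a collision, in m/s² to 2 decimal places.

Required deceleration ≈ 6.93 m/s²

77 mph × 0.44704 = 34.4221 m/s.
Distance covered during reaction = 34.4221 × 1.7 = 58.518 m.
Distance available for braking: 144 − 58.518 = 85.482 m.
v² = 2a·d ⇒ a = v²/(2d) = 34.4221² / (2 × 85.482) = 1184.881 / 170.964 = 6.9306 m/s².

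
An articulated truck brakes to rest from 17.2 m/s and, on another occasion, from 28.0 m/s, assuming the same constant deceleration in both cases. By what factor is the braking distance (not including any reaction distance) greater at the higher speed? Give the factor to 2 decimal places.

Braking distance d = v²/(2a), so with a fixed, d ∝ v².
Factor = (28.0/17.2)² = 1.6279² = 2.6501.

Factor ≈ 2.65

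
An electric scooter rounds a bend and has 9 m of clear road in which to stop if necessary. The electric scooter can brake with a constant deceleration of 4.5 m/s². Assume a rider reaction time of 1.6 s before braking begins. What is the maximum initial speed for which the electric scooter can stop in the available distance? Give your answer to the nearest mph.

Stopping distance: v·t_r + v²/(2a) = 9 with t_r = 1.6 s and a = 4.500 m/s².
So v² + 14.400 v − 81.00 = 0.
Positive root: v = −a·t_r + √((a·t_r)² + 2a·d) = −7.200 + √(51.840 + 81.00) = 4.3256 m/s.
4.3256 m/s ÷ 0.44704 = 9.676 mph.

Maximum speed ≈ 10 mph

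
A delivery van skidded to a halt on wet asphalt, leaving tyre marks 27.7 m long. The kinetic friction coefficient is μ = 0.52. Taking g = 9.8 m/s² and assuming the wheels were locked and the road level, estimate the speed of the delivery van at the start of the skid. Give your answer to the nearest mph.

Deceleration a = μg = 0.52 × 9.8 = 5.096 m/s².
v = √(2a·d) = √(2 × 5.096 × 27.7) = √282.318 = 16.8023 m/s.
= 16.8023 ÷ 0.44704 = 37.586 mph.

Initial speed ≈ 38 mph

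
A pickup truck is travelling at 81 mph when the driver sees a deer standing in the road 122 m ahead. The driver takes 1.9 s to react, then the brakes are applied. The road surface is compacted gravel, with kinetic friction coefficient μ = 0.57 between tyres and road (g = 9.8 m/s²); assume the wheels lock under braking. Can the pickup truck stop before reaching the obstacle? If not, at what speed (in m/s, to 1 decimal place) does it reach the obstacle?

81 mph × 0.44704 = 36.2102 m/s.
a = μg = 0.57 × 9.8 = 5.586 m/s².
Reaction distance = 36.2102 × 1.9 = 68.799 m.
Braking distance needed to stop: v²/(2a) = 1311.179 / 11.172 = 117.363 m, so total needed = 68.799 + 117.363 = 186.162 m > 122 m — it cannot stop.
Distance remaining when braking begins: 122 − 68.799 = 53.201 m.
v² = v₀² − 2a·d = 1311.179 − 2 × 5.586 × 53.201 = 716.817 m²/s².
v = √716.817 = 26.773 m/s.

No — it strikes the obstacle at 26.8 m/s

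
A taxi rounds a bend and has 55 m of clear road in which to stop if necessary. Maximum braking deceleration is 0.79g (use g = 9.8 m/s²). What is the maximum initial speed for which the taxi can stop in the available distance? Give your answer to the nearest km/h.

Maximum speed ≈ 105 km/h

a = 0.79 × 9.8 = 7.742 m/s².
v²/(2a) = d ⇒ v = √(2 × 7.742 × 55) = √851.62 = 29.1825 m/s.
29.1825 m/s × 3.6 = 105.057 km/h.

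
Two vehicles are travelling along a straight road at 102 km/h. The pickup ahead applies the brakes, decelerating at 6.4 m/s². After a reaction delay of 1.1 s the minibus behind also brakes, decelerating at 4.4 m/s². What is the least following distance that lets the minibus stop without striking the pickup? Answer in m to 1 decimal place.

102 km/h ÷ 3.6 = 28.3333 m/s.
Leader travels v²/(2a_L) = 802.776 / 12.800 = 62.717 m before stopping.
Follower covers v·t_r = 28.3333 × 1.1 = 31.167 m while reacting, then v²/(2a_F) = 802.776 / 8.800 = 91.225 m while braking, for a total of 31.167 + 91.225 = 122.392 m.
Since a_F ≤ a_L and the follower starts braking later, the follower is never slower than the leader, so the closest approach is when both have stopped.
Minimum gap = 122.392 − 62.717 = 59.675 m.

Minimum gap ≈ 59.7 m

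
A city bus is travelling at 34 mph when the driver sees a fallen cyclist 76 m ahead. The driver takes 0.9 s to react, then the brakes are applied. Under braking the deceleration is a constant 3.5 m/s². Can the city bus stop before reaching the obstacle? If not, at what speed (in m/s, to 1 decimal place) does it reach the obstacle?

Yes — it stops about 29.3 m short of the obstacle, so it never reaches it

34 mph × 0.44704 = 15.1994 m/s.
Reaction distance = 15.1994 × 0.9 = 13.679 m.
Braking distance = v²/(2a) = 231.022 / 7.000 = 33.003 m.
Total stopping distance = 13.679 + 33.003 = 46.682 m, vs 76 m available — it stops with 76 − 46.682 = 29.318 m to spare.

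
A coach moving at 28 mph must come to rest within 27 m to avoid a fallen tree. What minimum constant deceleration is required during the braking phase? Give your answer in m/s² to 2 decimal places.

Required deceleration ≈ 2.90 m/s²

28 mph × 0.44704 = 12.5171 m/s.
v² = 2a·d ⇒ a = v²/(2d) = 12.5171² / (2 × 27.000) = 156.678 / 54.000 = 2.9014 m/s².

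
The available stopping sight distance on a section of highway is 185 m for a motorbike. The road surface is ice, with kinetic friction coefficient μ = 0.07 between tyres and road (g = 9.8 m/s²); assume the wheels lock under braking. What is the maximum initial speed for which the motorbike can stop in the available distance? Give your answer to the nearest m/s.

Maximum speed ≈ 16 m/s

a = μg = 0.07 × 9.8 = 0.686 m/s².
v²/(2a) = d ⇒ v = √(2 × 0.686 × 185) = √253.82 = 15.9317 m/s.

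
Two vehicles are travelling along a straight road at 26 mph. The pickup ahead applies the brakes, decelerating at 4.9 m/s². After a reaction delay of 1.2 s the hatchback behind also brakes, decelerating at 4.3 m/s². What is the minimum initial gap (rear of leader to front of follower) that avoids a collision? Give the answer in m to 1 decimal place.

26 mph × 0.44704 = 11.6230 m/s.
Leader travels v²/(2a_L) = 135.094 / 9.800 = 13.785 m before stopping.
Follower covers v·t_r = 11.6230 × 1.2 = 13.948 m while reacting, then v²/(2a_F) = 135.094 / 8.600 = 15.709 m while braking, for a total of 13.948 + 15.709 = 29.657 m.
Since a_F ≤ a_L and the follower starts braking later, the follower is never slower than the leader, so the closest approach is when both have stopped.
Minimum gap = 29.657 − 13.785 = 15.872 m.

Minimum gap ≈ 15.9 m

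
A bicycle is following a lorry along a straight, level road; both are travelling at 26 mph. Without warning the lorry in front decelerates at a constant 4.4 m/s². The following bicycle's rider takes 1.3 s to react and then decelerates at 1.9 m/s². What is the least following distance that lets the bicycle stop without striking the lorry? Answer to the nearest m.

26 mph × 0.44704 = 11.6230 m/s.
Leader travels v²/(2a_L) = 135.094 / 8.800 = 15.352 m before stopping.
Follower covers v·t_r = 11.6230 × 1.3 = 15.110 m while reacting, then v²/(2a_F) = 135.094 / 3.800 = 35.551 m while braking, for a total of 15.110 + 35.551 = 50.661 m.
Since a_F ≤ a_L and the follower starts braking later, the follower is never slower than the leader, so the closest approach is when both have stopped.
Minimum gap = 50.661 − 15.352 = 35.309 m.

Minimum gap ≈ 35 m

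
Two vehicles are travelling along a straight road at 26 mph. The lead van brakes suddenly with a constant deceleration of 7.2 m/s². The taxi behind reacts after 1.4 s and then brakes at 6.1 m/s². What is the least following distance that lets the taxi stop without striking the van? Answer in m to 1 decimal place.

26 mph × 0.44704 = 11.6230 m/s.
Leader travels v²/(2a_L) = 135.094 / 14.400 = 9.382 m before stopping.
Follower covers v·t_r = 11.6230 × 1.4 = 16.272 m while reacting, then v²/(2a_F) = 135.094 / 12.200 = 11.073 m while braking, for a total of 16.272 + 11.073 = 27.345 m.
Since a_F ≤ a_L and the follower starts braking later, the follower is never slower than the leader, so the closest approach is when both have stopped.
Minimum gap = 27.345 − 9.382 = 17.963 m.

Minimum gap ≈ 18.0 m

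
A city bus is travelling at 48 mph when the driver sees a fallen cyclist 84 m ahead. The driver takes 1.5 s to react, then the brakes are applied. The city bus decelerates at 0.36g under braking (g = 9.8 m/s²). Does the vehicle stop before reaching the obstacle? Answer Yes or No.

No

48 mph × 0.44704 = 21.4579 m/s.
a = 0.36 × 9.8 = 3.528 m/s².
Reaction distance = 21.4579 × 1.5 = 32.187 m.
Braking distance = v²/(2a) = 460.441 / 7.056 = 65.255 m.
Total stopping distance = 32.187 + 65.255 = 97.442 m, vs 84 m available — it cannot stop in time and overshoots by 97.442 − 84 = 13.442 m.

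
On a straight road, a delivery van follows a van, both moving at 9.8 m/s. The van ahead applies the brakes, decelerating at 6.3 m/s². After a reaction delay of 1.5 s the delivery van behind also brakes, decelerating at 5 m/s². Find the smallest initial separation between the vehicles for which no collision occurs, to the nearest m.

Leader travels v²/(2a_L) = 96.040 / 12.600 = 7.622 m before stopping.
Follower covers v·t_r = 9.8000 × 1.5 = 14.700 m while reacting, then v²/(2a_F) = 96.040 / 10.000 = 9.604 m while braking, for a total of 14.700 + 9.604 = 24.304 m.
Since a_F ≤ a_L and the follower starts braking later, the follower is never slower than the leader, so the closest approach is when both have stopped.
Minimum gap = 24.304 − 7.622 = 16.682 m.

Minimum gap ≈ 17 m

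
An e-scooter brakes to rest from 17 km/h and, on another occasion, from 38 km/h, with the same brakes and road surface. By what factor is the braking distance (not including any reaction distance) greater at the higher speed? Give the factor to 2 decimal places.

Factor ≈ 5.00

Braking distance d = v²/(2a), so with a fixed, d ∝ v².
Factor = (38/17)² = 2.2353² = 4.9966.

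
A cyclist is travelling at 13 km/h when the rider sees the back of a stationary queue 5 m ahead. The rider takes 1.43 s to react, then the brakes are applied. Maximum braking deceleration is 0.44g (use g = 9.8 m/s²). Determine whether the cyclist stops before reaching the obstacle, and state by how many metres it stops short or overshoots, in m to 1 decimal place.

No — it overshoots by 1.7 m

13 km/h ÷ 3.6 = 3.6111 m/s.
a = 0.44 × 9.8 = 4.312 m/s².
Reaction distance = 3.6111 × 1.43 = 5.164 m.
Braking distance = v²/(2a) = 13.040 / 8.624 = 1.512 m.
Total stopping distance = 5.164 + 1.512 = 6.676 m, vs 5 m available — it cannot stop in time and overshoots by 6.676 − 5 = 1.676 m.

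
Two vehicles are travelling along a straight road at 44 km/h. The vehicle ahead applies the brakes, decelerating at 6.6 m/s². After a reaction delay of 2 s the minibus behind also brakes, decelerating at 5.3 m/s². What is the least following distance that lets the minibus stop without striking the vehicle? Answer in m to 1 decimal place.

Minimum gap ≈ 27.2 m

44 km/h ÷ 3.6 = 12.2222 m/s.
Leader travels v²/(2a_L) = 149.382 / 13.200 = 11.317 m before stopping.
Follower covers v·t_r = 12.2222 × 2 = 24.444 m while reacting, then v²/(2a_F) = 149.382 / 10.600 = 14.093 m while braking, for a total of 24.444 + 14.093 = 38.537 m.
Since a_F ≤ a_L and the follower starts braking later, the follower is never slower than the leader, so the closest approach is when both have stopped.
Minimum gap = 38.537 − 11.317 = 27.220 m.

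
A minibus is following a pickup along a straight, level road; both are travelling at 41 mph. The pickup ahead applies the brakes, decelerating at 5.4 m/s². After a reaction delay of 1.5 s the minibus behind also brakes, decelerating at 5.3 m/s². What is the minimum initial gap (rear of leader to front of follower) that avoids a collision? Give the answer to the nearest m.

Minimum gap ≈ 28 m

41 mph × 0.44704 = 18.3286 m/s.
Leader travels v²/(2a_L) = 335.938 / 10.800 = 31.105 m before stopping.
Follower covers v·t_r = 18.3286 × 1.5 = 27.493 m while reacting, then v²/(2a_F) = 335.938 / 10.600 = 31.692 m while braking, for a total of 27.493 + 31.692 = 59.185 m.
Since a_F ≤ a_L and the follower starts braking later, the follower is never slower than the leader, so the closest approach is when both have stopped.
Minimum gap = 59.185 − 31.105 = 28.080 m.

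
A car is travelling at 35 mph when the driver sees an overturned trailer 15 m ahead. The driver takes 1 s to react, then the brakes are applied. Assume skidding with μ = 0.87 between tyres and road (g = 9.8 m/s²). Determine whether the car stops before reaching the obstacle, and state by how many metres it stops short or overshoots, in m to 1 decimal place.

35 mph × 0.44704 = 15.6464 m/s.
a = μg = 0.87 × 9.8 = 8.526 m/s².
Reaction distance = 15.6464 × 1 = 15.646 m.
Braking distance = v²/(2a) = 244.810 / 17.052 = 14.357 m.
Total stopping distance = 15.646 + 14.357 = 30.003 m, vs 15 m available — it cannot stop in time and overshoots by 30.003 − 15 = 15.003 m.

No — it overshoots by 15.0 m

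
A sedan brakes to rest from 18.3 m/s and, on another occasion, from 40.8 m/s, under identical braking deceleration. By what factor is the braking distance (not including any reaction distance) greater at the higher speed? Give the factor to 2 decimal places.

Factor ≈ 4.97

Braking distance d = v²/(2a), so with a fixed, d ∝ v².
Factor = (40.8/18.3)² = 2.2295² = 4.9707.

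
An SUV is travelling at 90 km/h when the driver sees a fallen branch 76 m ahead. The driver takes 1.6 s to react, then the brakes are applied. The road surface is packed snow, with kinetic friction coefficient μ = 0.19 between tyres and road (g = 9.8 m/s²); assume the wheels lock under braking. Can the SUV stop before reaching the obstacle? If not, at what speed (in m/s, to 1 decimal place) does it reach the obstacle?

No — it strikes the obstacle at 22.2 m/s

90 km/h ÷ 3.6 = 25.0000 m/s.
a = μg = 0.19 × 9.8 = 1.862 m/s².
Reaction distance = 25.0000 × 1.6 = 40.000 m.
Braking distance needed to stop: v²/(2a) = 625.000 / 3.724 = 167.830 m, so total needed = 40.000 + 167.830 = 207.830 m > 76 m — it cannot stop.
Distance remaining when braking begins: 76 − 40.000 = 36.000 m.
v² = v₀² − 2a·d = 625.000 − 2 × 1.862 × 36.000 = 490.936 m²/s².
v = √490.936 = 22.157 m/s.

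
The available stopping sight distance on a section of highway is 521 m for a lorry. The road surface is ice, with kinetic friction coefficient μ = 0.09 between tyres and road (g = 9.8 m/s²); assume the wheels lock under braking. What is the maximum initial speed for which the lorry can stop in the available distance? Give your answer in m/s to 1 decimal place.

a = μg = 0.09 × 9.8 = 0.882 m/s².
v²/(2a) = d ⇒ v = √(2 × 0.882 × 521) = √919.04 = 30.3157 m/s.

Maximum speed ≈ 30.3 m/s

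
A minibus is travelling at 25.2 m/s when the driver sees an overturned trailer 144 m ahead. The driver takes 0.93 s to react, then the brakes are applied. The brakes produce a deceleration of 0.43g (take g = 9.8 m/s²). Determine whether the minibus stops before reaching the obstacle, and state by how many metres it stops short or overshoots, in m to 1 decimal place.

a = 0.43 × 9.8 = 4.214 m/s².
Reaction distance = 25.2000 × 0.93 = 23.436 m.
Braking distance = v²/(2a) = 635.040 / 8.428 = 75.349 m.
Total stopping distance = 23.436 + 75.349 = 98.785 m, vs 144 m available — it stops with 144 − 98.785 = 45.215 m to spare.

Yes — it stops 45.2 m short of the obstacle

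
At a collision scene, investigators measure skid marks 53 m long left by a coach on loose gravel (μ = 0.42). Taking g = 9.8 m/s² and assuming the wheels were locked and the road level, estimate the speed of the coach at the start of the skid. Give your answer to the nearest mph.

Initial speed ≈ 47 mph

Deceleration a = μg = 0.42 × 9.8 = 4.116 m/s².
v = √(2a·d) = √(2 × 4.116 × 53) = √436.296 = 20.8877 m/s.
= 20.8877 ÷ 0.44704 = 46.724 mph.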